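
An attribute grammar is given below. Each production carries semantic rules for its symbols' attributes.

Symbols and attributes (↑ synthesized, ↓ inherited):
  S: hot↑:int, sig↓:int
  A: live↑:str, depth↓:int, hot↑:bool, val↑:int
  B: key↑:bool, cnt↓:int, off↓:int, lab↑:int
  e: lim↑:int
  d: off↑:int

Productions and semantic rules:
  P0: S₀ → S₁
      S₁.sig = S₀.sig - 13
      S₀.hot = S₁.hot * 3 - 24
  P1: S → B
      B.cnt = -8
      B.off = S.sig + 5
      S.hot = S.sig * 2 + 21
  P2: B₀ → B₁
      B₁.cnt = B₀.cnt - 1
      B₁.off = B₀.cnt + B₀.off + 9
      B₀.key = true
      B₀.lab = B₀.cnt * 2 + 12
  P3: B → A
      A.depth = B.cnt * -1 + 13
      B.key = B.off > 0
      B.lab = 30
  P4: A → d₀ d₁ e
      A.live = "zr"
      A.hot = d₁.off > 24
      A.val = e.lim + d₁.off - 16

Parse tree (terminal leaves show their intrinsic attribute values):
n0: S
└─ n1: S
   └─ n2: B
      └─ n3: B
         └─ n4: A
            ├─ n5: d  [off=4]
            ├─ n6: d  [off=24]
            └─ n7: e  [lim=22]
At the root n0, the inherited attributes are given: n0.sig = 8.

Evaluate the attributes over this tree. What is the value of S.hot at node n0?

1. n0.sig = 8  [given at root]
2. n1.sig = -5  [S₀.sig - 13]
3. n2.cnt = -8  [-8]
4. n2.off = 0  [S.sig + 5]
5. n3.cnt = -9  [B₀.cnt - 1]
6. n3.off = 1  [B₀.cnt + B₀.off + 9]
7. n4.depth = 22  [B.cnt * -1 + 13]
8. n5.off = 4  [terminal]
9. n6.off = 24  [terminal]
10. n7.lim = 22  [terminal]
11. n4.live = "zr"  ["zr"]
12. n4.hot = false  [d₁.off > 24]
13. n4.val = 30  [e.lim + d₁.off - 16]
14. n3.key = true  [B.off > 0]
15. n3.lab = 30  [30]
16. n2.key = true  [true]
17. n2.lab = -4  [B₀.cnt * 2 + 12]
18. n1.hot = 11  [S.sig * 2 + 21]
19. n0.hot = 9  [S₁.hot * 3 - 24]

9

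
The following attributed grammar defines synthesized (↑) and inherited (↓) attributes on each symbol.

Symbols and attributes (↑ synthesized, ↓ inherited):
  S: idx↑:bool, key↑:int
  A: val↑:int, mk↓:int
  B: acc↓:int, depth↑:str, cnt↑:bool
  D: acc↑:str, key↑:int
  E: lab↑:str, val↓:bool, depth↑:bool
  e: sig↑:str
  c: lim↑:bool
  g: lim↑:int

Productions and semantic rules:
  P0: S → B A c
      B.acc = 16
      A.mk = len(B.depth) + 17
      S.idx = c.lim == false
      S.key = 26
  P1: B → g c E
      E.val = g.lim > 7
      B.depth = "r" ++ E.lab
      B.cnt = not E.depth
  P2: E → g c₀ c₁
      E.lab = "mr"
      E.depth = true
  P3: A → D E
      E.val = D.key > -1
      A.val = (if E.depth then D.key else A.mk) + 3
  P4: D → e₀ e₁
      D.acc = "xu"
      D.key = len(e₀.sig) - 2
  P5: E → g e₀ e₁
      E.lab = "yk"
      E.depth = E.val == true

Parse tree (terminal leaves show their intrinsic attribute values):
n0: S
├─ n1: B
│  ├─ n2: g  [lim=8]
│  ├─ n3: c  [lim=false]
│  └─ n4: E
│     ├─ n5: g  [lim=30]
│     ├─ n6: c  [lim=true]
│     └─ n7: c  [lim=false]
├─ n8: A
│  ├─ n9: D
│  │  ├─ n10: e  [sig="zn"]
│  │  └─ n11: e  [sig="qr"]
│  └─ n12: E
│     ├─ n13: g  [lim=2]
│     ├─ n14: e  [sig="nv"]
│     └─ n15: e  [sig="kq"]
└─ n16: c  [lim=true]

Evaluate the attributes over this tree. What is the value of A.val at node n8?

1. n1.acc = 16  [16]
2. n2.lim = 8  [terminal]
3. n3.lim = false  [terminal]
4. n4.val = true  [g.lim > 7]
5. n5.lim = 30  [terminal]
6. n6.lim = true  [terminal]
7. n7.lim = false  [terminal]
8. n4.lab = "mr"  ["mr"]
9. n4.depth = true  [true]
10. n1.depth = "rmr"  ["r" ++ E.lab]
11. n1.cnt = false  [not E.depth]
12. n8.mk = 20  [len(B.depth) + 17]
13. n10.sig = "zn"  [terminal]
14. n11.sig = "qr"  [terminal]
15. n9.acc = "xu"  ["xu"]
16. n9.key = 0  [len(e₀.sig) - 2]
17. n12.val = true  [D.key > -1]
18. n13.lim = 2  [terminal]
19. n14.sig = "nv"  [terminal]
20. n15.sig = "kq"  [terminal]
21. n12.lab = "yk"  ["yk"]
22. n12.depth = true  [E.val == true]
23. n8.val = 3  [(if E.depth then D.key else A.mk) + 3]
24. n16.lim = true  [terminal]
25. n0.idx = false  [c.lim == false]
26. n0.key = 26  [26]

3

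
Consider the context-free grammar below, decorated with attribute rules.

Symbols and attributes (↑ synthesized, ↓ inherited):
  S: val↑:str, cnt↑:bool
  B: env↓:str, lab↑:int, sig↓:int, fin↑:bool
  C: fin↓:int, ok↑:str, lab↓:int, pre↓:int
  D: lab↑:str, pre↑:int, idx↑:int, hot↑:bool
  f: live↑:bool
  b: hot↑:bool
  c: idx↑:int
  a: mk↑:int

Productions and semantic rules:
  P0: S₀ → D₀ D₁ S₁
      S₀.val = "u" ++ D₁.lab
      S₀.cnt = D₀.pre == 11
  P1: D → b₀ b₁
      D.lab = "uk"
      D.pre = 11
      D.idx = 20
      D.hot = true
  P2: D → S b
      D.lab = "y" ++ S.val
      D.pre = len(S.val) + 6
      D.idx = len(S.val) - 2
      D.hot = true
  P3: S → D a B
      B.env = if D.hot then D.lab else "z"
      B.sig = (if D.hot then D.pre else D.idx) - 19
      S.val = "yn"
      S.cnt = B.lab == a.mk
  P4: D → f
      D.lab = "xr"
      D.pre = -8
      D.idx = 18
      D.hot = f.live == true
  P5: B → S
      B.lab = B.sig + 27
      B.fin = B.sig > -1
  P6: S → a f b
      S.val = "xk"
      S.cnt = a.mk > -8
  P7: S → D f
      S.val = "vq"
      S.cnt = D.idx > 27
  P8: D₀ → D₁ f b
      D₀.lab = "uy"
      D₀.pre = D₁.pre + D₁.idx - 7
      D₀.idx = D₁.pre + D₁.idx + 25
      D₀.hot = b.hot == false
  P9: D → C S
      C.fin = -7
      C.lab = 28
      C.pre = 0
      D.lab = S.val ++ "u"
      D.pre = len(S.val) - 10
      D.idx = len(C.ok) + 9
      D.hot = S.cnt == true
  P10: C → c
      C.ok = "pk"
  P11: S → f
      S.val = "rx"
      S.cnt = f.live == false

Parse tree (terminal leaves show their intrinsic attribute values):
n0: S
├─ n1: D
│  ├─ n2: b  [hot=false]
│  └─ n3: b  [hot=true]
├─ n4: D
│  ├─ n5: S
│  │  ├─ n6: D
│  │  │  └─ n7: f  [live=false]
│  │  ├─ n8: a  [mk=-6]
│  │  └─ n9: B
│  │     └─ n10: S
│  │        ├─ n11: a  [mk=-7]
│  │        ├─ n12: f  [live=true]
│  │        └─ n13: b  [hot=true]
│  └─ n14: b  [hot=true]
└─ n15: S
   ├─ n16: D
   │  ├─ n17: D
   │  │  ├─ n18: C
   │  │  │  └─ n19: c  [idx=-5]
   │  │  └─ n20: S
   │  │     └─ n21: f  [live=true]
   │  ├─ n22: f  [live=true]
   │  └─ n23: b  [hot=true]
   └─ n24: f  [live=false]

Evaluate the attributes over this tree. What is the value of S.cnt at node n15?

true

1. n2.hot = false  [terminal]
2. n3.hot = true  [terminal]
3. n1.lab = "uk"  ["uk"]
4. n1.pre = 11  [11]
5. n1.idx = 20  [20]
6. n1.hot = true  [true]
7. n7.live = false  [terminal]
8. n6.lab = "xr"  ["xr"]
9. n6.pre = -8  [-8]
10. n6.idx = 18  [18]
11. n6.hot = false  [f.live == true]
12. n8.mk = -6  [terminal]
13. n9.env = "z"  [if D.hot then D.lab else "z"]
14. n9.sig = -1  [(if D.hot then D.pre else D.idx) - 19]
15. n11.mk = -7  [terminal]
16. n12.live = true  [terminal]
17. n13.hot = true  [terminal]
18. n10.val = "xk"  ["xk"]
19. n10.cnt = true  [a.mk > -8]
20. n9.lab = 26  [B.sig + 27]
21. n9.fin = false  [B.sig > -1]
22. n5.val = "yn"  ["yn"]
23. n5.cnt = false  [B.lab == a.mk]
24. n14.hot = true  [terminal]
25. n4.lab = "yyn"  ["y" ++ S.val]
26. n4.pre = 8  [len(S.val) + 6]
27. n4.idx = 0  [len(S.val) - 2]
28. n4.hot = true  [true]
29. n18.fin = -7  [-7]
30. n18.lab = 28  [28]
31. n18.pre = 0  [0]
32. n19.idx = -5  [terminal]
33. n18.ok = "pk"  ["pk"]
34. n21.live = true  [terminal]
35. n20.val = "rx"  ["rx"]
36. n20.cnt = false  [f.live == false]
37. n17.lab = "rxu"  [S.val ++ "u"]
38. n17.pre = -8  [len(S.val) - 10]
39. n17.idx = 11  [len(C.ok) + 9]
40. n17.hot = false  [S.cnt == true]
41. n22.live = true  [terminal]
42. n23.hot = true  [terminal]
43. n16.lab = "uy"  ["uy"]
44. n16.pre = -4  [D₁.pre + D₁.idx - 7]
45. n16.idx = 28  [D₁.pre + D₁.idx + 25]
46. n16.hot = false  [b.hot == false]
47. n24.live = false  [terminal]
48. n15.val = "vq"  ["vq"]
49. n15.cnt = true  [D.idx > 27]
50. n0.val = "uyyn"  ["u" ++ D₁.lab]
51. n0.cnt = true  [D₀.pre == 11]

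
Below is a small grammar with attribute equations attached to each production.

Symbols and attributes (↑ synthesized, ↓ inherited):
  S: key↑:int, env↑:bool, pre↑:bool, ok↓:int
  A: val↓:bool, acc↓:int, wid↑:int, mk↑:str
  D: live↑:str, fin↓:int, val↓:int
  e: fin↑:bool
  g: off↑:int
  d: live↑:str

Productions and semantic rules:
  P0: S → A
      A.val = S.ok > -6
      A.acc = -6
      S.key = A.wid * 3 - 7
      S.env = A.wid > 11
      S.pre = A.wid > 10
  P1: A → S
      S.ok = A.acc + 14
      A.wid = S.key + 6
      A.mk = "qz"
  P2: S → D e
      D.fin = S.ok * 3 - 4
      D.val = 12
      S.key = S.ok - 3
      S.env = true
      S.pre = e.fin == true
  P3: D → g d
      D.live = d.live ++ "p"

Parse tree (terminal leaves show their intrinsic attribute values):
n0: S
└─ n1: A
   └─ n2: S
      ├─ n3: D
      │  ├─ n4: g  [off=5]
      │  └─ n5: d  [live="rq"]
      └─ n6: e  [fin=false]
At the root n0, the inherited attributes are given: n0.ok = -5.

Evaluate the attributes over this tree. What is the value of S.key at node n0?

26

1. n0.ok = -5  [given at root]
2. n1.val = true  [S.ok > -6]
3. n1.acc = -6  [-6]
4. n2.ok = 8  [A.acc + 14]
5. n3.fin = 20  [S.ok * 3 - 4]
6. n3.val = 12  [12]
7. n4.off = 5  [terminal]
8. n5.live = "rq"  [terminal]
9. n3.live = "rqp"  [d.live ++ "p"]
10. n6.fin = false  [terminal]
11. n2.key = 5  [S.ok - 3]
12. n2.env = true  [true]
13. n2.pre = false  [e.fin == true]
14. n1.wid = 11  [S.key + 6]
15. n1.mk = "qz"  ["qz"]
16. n0.key = 26  [A.wid * 3 - 7]
17. n0.env = false  [A.wid > 11]
18. n0.pre = true  [A.wid > 10]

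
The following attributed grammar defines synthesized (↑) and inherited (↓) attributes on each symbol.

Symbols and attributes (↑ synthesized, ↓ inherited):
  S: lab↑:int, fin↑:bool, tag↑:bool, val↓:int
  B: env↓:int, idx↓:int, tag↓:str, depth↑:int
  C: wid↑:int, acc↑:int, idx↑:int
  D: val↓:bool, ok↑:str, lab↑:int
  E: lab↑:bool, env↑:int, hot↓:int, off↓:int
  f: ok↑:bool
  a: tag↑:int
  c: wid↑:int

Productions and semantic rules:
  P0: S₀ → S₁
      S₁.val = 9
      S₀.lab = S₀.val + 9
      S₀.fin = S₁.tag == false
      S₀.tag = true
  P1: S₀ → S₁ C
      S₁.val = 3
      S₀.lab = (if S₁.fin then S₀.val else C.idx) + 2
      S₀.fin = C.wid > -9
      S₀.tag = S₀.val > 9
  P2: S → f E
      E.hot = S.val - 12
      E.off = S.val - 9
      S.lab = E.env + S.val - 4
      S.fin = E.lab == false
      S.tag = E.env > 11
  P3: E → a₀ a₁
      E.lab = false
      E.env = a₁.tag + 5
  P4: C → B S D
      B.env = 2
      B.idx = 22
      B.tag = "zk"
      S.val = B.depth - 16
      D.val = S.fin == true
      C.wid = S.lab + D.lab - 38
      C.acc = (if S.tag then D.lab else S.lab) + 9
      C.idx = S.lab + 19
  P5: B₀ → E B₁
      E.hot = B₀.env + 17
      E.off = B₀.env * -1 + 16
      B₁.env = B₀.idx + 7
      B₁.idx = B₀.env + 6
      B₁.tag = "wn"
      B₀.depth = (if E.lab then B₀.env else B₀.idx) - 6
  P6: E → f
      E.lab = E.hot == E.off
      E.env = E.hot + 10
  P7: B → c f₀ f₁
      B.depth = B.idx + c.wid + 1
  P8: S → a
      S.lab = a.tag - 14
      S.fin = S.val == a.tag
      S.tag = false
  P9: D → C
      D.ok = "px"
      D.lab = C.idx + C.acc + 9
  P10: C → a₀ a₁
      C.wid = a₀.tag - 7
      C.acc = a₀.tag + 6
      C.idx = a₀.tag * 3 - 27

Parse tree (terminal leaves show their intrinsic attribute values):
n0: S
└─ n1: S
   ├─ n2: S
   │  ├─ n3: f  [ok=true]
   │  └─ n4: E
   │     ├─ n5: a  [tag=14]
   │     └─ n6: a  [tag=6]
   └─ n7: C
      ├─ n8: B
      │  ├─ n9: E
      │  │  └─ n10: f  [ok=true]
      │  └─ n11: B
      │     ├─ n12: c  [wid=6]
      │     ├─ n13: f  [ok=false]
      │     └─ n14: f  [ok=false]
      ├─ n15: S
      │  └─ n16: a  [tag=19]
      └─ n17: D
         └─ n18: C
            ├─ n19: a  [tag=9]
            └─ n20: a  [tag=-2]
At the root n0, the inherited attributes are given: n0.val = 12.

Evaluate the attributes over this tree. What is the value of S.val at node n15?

1. n0.val = 12  [given at root]
2. n1.val = 9  [9]
3. n2.val = 3  [3]
4. n3.ok = true  [terminal]
5. n4.hot = -9  [S.val - 12]
6. n4.off = -6  [S.val - 9]
7. n5.tag = 14  [terminal]
8. n6.tag = 6  [terminal]
9. n4.lab = false  [false]
10. n4.env = 11  [a₁.tag + 5]
11. n2.lab = 10  [E.env + S.val - 4]
12. n2.fin = true  [E.lab == false]
13. n2.tag = false  [E.env > 11]
14. n8.env = 2  [2]
15. n8.idx = 22  [22]
16. n8.tag = "zk"  ["zk"]
17. n9.hot = 19  [B₀.env + 17]
18. n9.off = 14  [B₀.env * -1 + 16]
19. n10.ok = true  [terminal]
20. n9.lab = false  [E.hot == E.off]
21. n9.env = 29  [E.hot + 10]
22. n11.env = 29  [B₀.idx + 7]
23. n11.idx = 8  [B₀.env + 6]
24. n11.tag = "wn"  ["wn"]
25. n12.wid = 6  [terminal]
26. n13.ok = false  [terminal]
27. n14.ok = false  [terminal]
28. n11.depth = 15  [B.idx + c.wid + 1]
29. n8.depth = 16  [(if E.lab then B₀.env else B₀.idx) - 6]
30. n15.val = 0  [B.depth - 16]
31. n16.tag = 19  [terminal]
32. n15.lab = 5  [a.tag - 14]
33. n15.fin = false  [S.val == a.tag]
34. n15.tag = false  [false]
35. n17.val = false  [S.fin == true]
36. n19.tag = 9  [terminal]
37. n20.tag = -2  [terminal]
38. n18.wid = 2  [a₀.tag - 7]
39. n18.acc = 15  [a₀.tag + 6]
40. n18.idx = 0  [a₀.tag * 3 - 27]
41. n17.ok = "px"  ["px"]
42. n17.lab = 24  [C.idx + C.acc + 9]
43. n7.wid = -9  [S.lab + D.lab - 38]
44. n7.acc = 14  [(if S.tag then D.lab else S.lab) + 9]
45. n7.idx = 24  [S.lab + 19]
46. n1.lab = 11  [(if S₁.fin then S₀.val else C.idx) + 2]
47. n1.fin = false  [C.wid > -9]
48. n1.tag = false  [S₀.val > 9]
49. n0.lab = 21  [S₀.val + 9]
50. n0.fin = true  [S₁.tag == false]
51. n0.tag = true  [true]

0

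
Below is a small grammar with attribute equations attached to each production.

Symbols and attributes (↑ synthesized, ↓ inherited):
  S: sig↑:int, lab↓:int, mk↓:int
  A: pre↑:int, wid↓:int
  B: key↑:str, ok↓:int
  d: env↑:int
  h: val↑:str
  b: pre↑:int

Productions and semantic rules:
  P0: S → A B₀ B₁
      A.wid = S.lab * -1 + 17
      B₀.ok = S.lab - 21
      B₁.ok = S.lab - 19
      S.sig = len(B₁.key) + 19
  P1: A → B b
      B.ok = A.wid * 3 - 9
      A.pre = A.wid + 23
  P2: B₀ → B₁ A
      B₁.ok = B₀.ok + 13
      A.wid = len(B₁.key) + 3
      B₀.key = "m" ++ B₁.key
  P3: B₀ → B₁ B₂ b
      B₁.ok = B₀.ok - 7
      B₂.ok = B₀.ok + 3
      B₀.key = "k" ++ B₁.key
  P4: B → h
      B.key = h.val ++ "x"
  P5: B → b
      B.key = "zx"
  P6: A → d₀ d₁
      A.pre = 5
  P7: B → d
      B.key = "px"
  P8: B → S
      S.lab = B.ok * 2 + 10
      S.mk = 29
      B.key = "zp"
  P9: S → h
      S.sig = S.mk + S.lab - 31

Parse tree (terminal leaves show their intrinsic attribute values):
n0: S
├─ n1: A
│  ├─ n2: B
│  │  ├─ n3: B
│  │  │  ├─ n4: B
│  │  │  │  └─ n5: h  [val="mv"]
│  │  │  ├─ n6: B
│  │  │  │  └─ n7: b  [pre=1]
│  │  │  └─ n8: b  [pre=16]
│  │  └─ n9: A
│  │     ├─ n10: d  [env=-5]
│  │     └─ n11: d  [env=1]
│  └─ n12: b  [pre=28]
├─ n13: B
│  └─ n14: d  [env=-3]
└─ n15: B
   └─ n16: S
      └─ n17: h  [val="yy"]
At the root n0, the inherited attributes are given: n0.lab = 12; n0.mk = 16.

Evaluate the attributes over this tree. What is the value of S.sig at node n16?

-6

1. n0.lab = 12  [given at root]
2. n0.mk = 16  [given at root]
3. n1.wid = 5  [S.lab * -1 + 17]
4. n2.ok = 6  [A.wid * 3 - 9]
5. n3.ok = 19  [B₀.ok + 13]
6. n4.ok = 12  [B₀.ok - 7]
7. n5.val = "mv"  [terminal]
8. n4.key = "mvx"  [h.val ++ "x"]
9. n6.ok = 22  [B₀.ok + 3]
10. n7.pre = 1  [terminal]
11. n6.key = "zx"  ["zx"]
12. n8.pre = 16  [terminal]
13. n3.key = "kmvx"  ["k" ++ B₁.key]
14. n9.wid = 7  [len(B₁.key) + 3]
15. n10.env = -5  [terminal]
16. n11.env = 1  [terminal]
17. n9.pre = 5  [5]
18. n2.key = "mkmvx"  ["m" ++ B₁.key]
19. n12.pre = 28  [terminal]
20. n1.pre = 28  [A.wid + 23]
21. n13.ok = -9  [S.lab - 21]
22. n14.env = -3  [terminal]
23. n13.key = "px"  ["px"]
24. n15.ok = -7  [S.lab - 19]
25. n16.lab = -4  [B.ok * 2 + 10]
26. n16.mk = 29  [29]
27. n17.val = "yy"  [terminal]
28. n16.sig = -6  [S.mk + S.lab - 31]
29. n15.key = "zp"  ["zp"]
30. n0.sig = 21  [len(B₁.key) + 19]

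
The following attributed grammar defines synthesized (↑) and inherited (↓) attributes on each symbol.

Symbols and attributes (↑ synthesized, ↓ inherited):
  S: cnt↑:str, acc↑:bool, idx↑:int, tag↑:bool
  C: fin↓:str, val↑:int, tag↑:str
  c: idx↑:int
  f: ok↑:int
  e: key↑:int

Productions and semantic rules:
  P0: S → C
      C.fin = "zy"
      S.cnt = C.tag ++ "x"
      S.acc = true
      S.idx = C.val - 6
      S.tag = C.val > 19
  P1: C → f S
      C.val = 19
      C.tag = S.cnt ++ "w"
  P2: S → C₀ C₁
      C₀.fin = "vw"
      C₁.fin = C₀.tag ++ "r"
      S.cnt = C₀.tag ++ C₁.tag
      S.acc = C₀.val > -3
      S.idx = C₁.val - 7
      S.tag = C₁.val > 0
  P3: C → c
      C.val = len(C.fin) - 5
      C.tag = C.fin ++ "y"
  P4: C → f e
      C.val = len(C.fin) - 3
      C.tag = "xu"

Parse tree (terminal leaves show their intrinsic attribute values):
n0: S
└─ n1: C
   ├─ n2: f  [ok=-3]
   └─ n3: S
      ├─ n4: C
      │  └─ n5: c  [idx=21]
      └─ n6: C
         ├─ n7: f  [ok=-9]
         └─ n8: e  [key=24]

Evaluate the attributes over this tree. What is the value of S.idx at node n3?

-6

1. n1.fin = "zy"  ["zy"]
2. n2.ok = -3  [terminal]
3. n4.fin = "vw"  ["vw"]
4. n5.idx = 21  [terminal]
5. n4.val = -3  [len(C.fin) - 5]
6. n4.tag = "vwy"  [C.fin ++ "y"]
7. n6.fin = "vwyr"  [C₀.tag ++ "r"]
8. n7.ok = -9  [terminal]
9. n8.key = 24  [terminal]
10. n6.val = 1  [len(C.fin) - 3]
11. n6.tag = "xu"  ["xu"]
12. n3.cnt = "vwyxu"  [C₀.tag ++ C₁.tag]
13. n3.acc = false  [C₀.val > -3]
14. n3.idx = -6  [C₁.val - 7]
15. n3.tag = true  [C₁.val > 0]
16. n1.val = 19  [19]
17. n1.tag = "vwyxuw"  [S.cnt ++ "w"]
18. n0.cnt = "vwyxuwx"  [C.tag ++ "x"]
19. n0.acc = true  [true]
20. n0.idx = 13  [C.val - 6]
21. n0.tag = false  [C.val > 19]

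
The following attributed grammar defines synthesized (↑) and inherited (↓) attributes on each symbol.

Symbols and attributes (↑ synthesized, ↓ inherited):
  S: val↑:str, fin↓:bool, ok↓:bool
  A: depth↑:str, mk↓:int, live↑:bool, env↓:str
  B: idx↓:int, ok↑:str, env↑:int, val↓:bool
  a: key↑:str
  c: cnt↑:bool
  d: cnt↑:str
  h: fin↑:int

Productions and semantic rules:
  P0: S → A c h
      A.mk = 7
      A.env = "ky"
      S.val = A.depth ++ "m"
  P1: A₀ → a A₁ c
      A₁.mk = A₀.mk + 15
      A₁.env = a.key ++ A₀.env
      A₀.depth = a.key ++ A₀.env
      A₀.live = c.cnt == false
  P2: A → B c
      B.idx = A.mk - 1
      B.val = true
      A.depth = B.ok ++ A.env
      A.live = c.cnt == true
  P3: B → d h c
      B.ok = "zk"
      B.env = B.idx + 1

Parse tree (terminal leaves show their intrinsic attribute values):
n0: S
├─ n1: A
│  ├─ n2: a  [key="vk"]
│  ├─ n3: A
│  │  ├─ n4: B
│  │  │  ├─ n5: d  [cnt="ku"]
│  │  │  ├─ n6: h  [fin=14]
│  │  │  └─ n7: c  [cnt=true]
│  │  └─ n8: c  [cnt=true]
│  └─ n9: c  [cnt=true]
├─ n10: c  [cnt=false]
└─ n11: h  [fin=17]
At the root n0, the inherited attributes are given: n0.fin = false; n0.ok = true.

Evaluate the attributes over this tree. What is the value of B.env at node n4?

22

1. n0.fin = false  [given at root]
2. n0.ok = true  [given at root]
3. n1.mk = 7  [7]
4. n1.env = "ky"  ["ky"]
5. n2.key = "vk"  [terminal]
6. n3.mk = 22  [A₀.mk + 15]
7. n3.env = "vkky"  [a.key ++ A₀.env]
8. n4.idx = 21  [A.mk - 1]
9. n4.val = true  [true]
10. n5.cnt = "ku"  [terminal]
11. n6.fin = 14  [terminal]
12. n7.cnt = true  [terminal]
13. n4.ok = "zk"  ["zk"]
14. n4.env = 22  [B.idx + 1]
15. n8.cnt = true  [terminal]
16. n3.depth = "zkvkky"  [B.ok ++ A.env]
17. n3.live = true  [c.cnt == true]
18. n9.cnt = true  [terminal]
19. n1.depth = "vkky"  [a.key ++ A₀.env]
20. n1.live = false  [c.cnt == false]
21. n10.cnt = false  [terminal]
22. n11.fin = 17  [terminal]
23. n0.val = "vkkym"  [A.depth ++ "m"]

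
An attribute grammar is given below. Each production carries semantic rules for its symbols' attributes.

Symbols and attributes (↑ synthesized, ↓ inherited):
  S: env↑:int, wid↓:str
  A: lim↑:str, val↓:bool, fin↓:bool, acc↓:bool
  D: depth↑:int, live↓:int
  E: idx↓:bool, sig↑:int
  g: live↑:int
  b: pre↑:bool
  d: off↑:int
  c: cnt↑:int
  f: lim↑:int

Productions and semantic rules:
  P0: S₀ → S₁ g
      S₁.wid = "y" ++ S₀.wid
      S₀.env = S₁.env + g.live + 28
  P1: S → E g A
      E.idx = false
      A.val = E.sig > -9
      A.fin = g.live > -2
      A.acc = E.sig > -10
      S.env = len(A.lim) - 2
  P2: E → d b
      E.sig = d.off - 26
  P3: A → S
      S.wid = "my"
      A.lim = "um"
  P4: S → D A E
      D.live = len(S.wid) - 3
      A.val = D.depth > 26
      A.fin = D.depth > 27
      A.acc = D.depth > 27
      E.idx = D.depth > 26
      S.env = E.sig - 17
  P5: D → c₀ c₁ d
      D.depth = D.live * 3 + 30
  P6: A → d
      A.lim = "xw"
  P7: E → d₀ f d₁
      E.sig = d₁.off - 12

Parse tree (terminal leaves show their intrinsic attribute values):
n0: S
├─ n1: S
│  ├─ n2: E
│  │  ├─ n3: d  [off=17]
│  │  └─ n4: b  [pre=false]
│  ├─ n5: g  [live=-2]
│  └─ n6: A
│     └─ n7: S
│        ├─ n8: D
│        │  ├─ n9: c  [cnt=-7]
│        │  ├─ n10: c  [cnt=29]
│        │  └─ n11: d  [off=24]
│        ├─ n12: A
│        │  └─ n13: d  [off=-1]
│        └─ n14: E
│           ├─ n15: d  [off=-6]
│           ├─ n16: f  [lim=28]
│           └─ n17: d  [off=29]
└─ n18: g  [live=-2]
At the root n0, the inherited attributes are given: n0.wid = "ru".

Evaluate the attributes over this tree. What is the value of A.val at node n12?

true

1. n0.wid = "ru"  [given at root]
2. n1.wid = "yru"  ["y" ++ S₀.wid]
3. n2.idx = false  [false]
4. n3.off = 17  [terminal]
5. n4.pre = false  [terminal]
6. n2.sig = -9  [d.off - 26]
7. n5.live = -2  [terminal]
8. n6.val = false  [E.sig > -9]
9. n6.fin = false  [g.live > -2]
10. n6.acc = true  [E.sig > -10]
11. n7.wid = "my"  ["my"]
12. n8.live = -1  [len(S.wid) - 3]
13. n9.cnt = -7  [terminal]
14. n10.cnt = 29  [terminal]
15. n11.off = 24  [terminal]
16. n8.depth = 27  [D.live * 3 + 30]
17. n12.val = true  [D.depth > 26]
18. n12.fin = false  [D.depth > 27]
19. n12.acc = false  [D.depth > 27]
20. n13.off = -1  [terminal]
21. n12.lim = "xw"  ["xw"]
22. n14.idx = true  [D.depth > 26]
23. n15.off = -6  [terminal]
24. n16.lim = 28  [terminal]
25. n17.off = 29  [terminal]
26. n14.sig = 17  [d₁.off - 12]
27. n7.env = 0  [E.sig - 17]
28. n6.lim = "um"  ["um"]
29. n1.env = 0  [len(A.lim) - 2]
30. n18.live = -2  [terminal]
31. n0.env = 26  [S₁.env + g.live + 28]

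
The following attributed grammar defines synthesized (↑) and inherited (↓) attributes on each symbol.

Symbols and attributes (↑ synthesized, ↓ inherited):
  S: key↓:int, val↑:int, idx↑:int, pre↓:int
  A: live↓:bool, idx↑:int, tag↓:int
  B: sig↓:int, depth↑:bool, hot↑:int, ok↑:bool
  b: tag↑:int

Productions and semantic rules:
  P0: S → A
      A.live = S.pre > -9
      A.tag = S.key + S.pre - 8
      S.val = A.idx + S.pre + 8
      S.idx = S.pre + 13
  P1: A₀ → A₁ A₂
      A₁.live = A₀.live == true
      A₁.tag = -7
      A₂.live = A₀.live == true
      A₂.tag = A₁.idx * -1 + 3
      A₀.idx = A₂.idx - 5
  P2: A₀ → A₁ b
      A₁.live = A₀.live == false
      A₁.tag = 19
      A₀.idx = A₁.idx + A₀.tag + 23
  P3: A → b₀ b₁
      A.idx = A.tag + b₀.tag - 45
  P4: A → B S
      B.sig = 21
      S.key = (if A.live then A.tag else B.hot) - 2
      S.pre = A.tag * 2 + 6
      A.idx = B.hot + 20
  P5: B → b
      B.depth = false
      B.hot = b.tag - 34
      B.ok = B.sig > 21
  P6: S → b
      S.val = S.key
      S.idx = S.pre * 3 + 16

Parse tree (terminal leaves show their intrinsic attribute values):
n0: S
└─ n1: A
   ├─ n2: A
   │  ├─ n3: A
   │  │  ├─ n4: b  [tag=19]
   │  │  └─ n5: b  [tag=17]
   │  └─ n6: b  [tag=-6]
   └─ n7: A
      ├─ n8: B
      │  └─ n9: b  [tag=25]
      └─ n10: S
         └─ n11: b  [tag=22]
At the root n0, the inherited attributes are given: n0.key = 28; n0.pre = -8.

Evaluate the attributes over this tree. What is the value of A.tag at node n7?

-6

1. n0.key = 28  [given at root]
2. n0.pre = -8  [given at root]
3. n1.live = true  [S.pre > -9]
4. n1.tag = 12  [S.key + S.pre - 8]
5. n2.live = true  [A₀.live == true]
6. n2.tag = -7  [-7]
7. n3.live = false  [A₀.live == false]
8. n3.tag = 19  [19]
9. n4.tag = 19  [terminal]
10. n5.tag = 17  [terminal]
11. n3.idx = -7  [A.tag + b₀.tag - 45]
12. n6.tag = -6  [terminal]
13. n2.idx = 9  [A₁.idx + A₀.tag + 23]
14. n7.live = true  [A₀.live == true]
15. n7.tag = -6  [A₁.idx * -1 + 3]
16. n8.sig = 21  [21]
17. n9.tag = 25  [terminal]
18. n8.depth = false  [false]
19. n8.hot = -9  [b.tag - 34]
20. n8.ok = false  [B.sig > 21]
21. n10.key = -8  [(if A.live then A.tag else B.hot) - 2]
22. n10.pre = -6  [A.tag * 2 + 6]
23. n11.tag = 22  [terminal]
24. n10.val = -8  [S.key]
25. n10.idx = -2  [S.pre * 3 + 16]
26. n7.idx = 11  [B.hot + 20]
27. n1.idx = 6  [A₂.idx - 5]
28. n0.val = 6  [A.idx + S.pre + 8]
29. n0.idx = 5  [S.pre + 13]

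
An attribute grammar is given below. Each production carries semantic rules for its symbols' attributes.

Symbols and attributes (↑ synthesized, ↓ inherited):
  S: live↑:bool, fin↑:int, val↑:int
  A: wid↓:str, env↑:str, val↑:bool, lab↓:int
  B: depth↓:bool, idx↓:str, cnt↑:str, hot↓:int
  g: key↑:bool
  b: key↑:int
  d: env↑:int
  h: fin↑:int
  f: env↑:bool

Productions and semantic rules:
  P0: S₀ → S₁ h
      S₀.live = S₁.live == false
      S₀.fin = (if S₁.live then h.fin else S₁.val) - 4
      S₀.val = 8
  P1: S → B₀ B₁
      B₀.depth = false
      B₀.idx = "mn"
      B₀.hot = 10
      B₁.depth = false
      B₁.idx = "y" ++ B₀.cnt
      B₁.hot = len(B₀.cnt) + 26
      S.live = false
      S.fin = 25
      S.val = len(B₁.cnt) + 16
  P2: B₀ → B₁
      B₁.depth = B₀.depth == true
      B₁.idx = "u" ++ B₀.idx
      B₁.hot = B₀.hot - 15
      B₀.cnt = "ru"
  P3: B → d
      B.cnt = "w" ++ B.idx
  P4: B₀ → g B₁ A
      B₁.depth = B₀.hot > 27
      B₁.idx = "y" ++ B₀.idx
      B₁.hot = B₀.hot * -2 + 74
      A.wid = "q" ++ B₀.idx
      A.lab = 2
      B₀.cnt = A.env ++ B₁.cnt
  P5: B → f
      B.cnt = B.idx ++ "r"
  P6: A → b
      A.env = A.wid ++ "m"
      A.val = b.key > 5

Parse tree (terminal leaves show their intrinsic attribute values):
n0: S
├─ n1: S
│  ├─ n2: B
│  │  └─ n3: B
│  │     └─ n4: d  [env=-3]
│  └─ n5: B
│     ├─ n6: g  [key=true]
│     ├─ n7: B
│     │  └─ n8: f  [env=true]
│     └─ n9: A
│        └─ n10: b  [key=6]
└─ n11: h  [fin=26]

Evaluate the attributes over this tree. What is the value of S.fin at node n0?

22

1. n2.depth = false  [false]
2. n2.idx = "mn"  ["mn"]
3. n2.hot = 10  [10]
4. n3.depth = false  [B₀.depth == true]
5. n3.idx = "umn"  ["u" ++ B₀.idx]
6. n3.hot = -5  [B₀.hot - 15]
7. n4.env = -3  [terminal]
8. n3.cnt = "wumn"  ["w" ++ B.idx]
9. n2.cnt = "ru"  ["ru"]
10. n5.depth = false  [false]
11. n5.idx = "yru"  ["y" ++ B₀.cnt]
12. n5.hot = 28  [len(B₀.cnt) + 26]
13. n6.key = true  [terminal]
14. n7.depth = true  [B₀.hot > 27]
15. n7.idx = "yyru"  ["y" ++ B₀.idx]
16. n7.hot = 18  [B₀.hot * -2 + 74]
17. n8.env = true  [terminal]
18. n7.cnt = "yyrur"  [B.idx ++ "r"]
19. n9.wid = "qyru"  ["q" ++ B₀.idx]
20. n9.lab = 2  [2]
21. n10.key = 6  [terminal]
22. n9.env = "qyrum"  [A.wid ++ "m"]
23. n9.val = true  [b.key > 5]
24. n5.cnt = "qyrumyyrur"  [A.env ++ B₁.cnt]
25. n1.live = false  [false]
26. n1.fin = 25  [25]
27. n1.val = 26  [len(B₁.cnt) + 16]
28. n11.fin = 26  [terminal]
29. n0.live = true  [S₁.live == false]
30. n0.fin = 22  [(if S₁.live then h.fin else S₁.val) - 4]
31. n0.val = 8  [8]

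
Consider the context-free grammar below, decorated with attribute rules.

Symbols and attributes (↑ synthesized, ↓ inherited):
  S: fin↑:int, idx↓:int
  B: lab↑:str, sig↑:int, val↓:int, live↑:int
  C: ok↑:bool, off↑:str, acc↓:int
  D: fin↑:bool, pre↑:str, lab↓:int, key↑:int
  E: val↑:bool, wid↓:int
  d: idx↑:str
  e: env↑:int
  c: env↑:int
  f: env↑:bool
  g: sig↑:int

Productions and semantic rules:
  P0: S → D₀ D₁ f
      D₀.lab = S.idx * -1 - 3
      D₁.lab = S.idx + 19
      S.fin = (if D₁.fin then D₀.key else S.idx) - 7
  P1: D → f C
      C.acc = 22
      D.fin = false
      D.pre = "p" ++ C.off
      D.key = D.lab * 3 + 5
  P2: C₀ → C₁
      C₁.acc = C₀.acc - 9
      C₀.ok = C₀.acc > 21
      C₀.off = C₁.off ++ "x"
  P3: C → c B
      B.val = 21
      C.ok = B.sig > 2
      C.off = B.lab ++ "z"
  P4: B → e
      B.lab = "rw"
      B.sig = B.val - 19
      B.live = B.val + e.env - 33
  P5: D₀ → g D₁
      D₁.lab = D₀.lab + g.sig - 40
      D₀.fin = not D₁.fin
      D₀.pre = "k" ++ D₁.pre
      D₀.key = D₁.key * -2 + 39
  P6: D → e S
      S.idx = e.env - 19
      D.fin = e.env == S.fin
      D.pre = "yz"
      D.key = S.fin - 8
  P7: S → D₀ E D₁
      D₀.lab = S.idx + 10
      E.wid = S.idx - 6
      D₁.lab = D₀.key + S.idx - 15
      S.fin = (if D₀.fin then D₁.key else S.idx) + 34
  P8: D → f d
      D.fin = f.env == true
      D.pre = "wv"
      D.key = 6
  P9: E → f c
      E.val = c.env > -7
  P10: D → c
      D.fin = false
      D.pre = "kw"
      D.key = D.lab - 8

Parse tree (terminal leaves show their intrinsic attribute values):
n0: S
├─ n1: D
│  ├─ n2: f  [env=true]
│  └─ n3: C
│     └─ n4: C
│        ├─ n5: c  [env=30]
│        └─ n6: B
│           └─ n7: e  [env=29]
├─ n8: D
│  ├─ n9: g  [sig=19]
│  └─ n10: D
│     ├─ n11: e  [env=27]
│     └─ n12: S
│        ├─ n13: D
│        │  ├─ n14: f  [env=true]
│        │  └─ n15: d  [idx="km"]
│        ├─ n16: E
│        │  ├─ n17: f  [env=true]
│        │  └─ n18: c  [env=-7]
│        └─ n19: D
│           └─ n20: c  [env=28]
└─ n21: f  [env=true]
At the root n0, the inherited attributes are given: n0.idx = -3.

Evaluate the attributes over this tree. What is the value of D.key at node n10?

17

1. n0.idx = -3  [given at root]
2. n1.lab = 0  [S.idx * -1 - 3]
3. n2.env = true  [terminal]
4. n3.acc = 22  [22]
5. n4.acc = 13  [C₀.acc - 9]
6. n5.env = 30  [terminal]
7. n6.val = 21  [21]
8. n7.env = 29  [terminal]
9. n6.lab = "rw"  ["rw"]
10. n6.sig = 2  [B.val - 19]
11. n6.live = 17  [B.val + e.env - 33]
12. n4.ok = false  [B.sig > 2]
13. n4.off = "rwz"  [B.lab ++ "z"]
14. n3.ok = true  [C₀.acc > 21]
15. n3.off = "rwzx"  [C₁.off ++ "x"]
16. n1.fin = false  [false]
17. n1.pre = "prwzx"  ["p" ++ C.off]
18. n1.key = 5  [D.lab * 3 + 5]
19. n8.lab = 16  [S.idx + 19]
20. n9.sig = 19  [terminal]
21. n10.lab = -5  [D₀.lab + g.sig - 40]
22. n11.env = 27  [terminal]
23. n12.idx = 8  [e.env - 19]
24. n13.lab = 18  [S.idx + 10]
25. n14.env = true  [terminal]
26. n15.idx = "km"  [terminal]
27. n13.fin = true  [f.env == true]
28. n13.pre = "wv"  ["wv"]
29. n13.key = 6  [6]
30. n16.wid = 2  [S.idx - 6]
31. n17.env = true  [terminal]
32. n18.env = -7  [terminal]
33. n16.val = false  [c.env > -7]
34. n19.lab = -1  [D₀.key + S.idx - 15]
35. n20.env = 28  [terminal]
36. n19.fin = false  [false]
37. n19.pre = "kw"  ["kw"]
38. n19.key = -9  [D.lab - 8]
39. n12.fin = 25  [(if D₀.fin then D₁.key else S.idx) + 34]
40. n10.fin = false  [e.env == S.fin]
41. n10.pre = "yz"  ["yz"]
42. n10.key = 17  [S.fin - 8]
43. n8.fin = true  [not D₁.fin]
44. n8.pre = "kyz"  ["k" ++ D₁.pre]
45. n8.key = 5  [D₁.key * -2 + 39]
46. n21.env = true  [terminal]
47. n0.fin = -2  [(if D₁.fin then D₀.key else S.idx) - 7]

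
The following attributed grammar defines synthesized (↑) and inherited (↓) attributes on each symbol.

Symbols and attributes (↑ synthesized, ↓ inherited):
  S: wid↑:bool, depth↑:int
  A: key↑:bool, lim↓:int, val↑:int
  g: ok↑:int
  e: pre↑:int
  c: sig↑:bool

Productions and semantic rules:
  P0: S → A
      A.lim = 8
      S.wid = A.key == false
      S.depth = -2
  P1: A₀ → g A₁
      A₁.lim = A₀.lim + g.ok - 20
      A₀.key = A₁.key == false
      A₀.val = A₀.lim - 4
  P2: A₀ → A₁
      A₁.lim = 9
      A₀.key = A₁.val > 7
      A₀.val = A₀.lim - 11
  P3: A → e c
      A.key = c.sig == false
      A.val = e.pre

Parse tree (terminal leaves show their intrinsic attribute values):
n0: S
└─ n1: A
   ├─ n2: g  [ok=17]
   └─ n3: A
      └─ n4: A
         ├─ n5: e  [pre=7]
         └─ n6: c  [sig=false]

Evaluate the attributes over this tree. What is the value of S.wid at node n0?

1. n1.lim = 8  [8]
2. n2.ok = 17  [terminal]
3. n3.lim = 5  [A₀.lim + g.ok - 20]
4. n4.lim = 9  [9]
5. n5.pre = 7  [terminal]
6. n6.sig = false  [terminal]
7. n4.key = true  [c.sig == false]
8. n4.val = 7  [e.pre]
9. n3.key = false  [A₁.val > 7]
10. n3.val = -6  [A₀.lim - 11]
11. n1.key = true  [A₁.key == false]
12. n1.val = 4  [A₀.lim - 4]
13. n0.wid = false  [A.key == false]
14. n0.depth = -2  [-2]

false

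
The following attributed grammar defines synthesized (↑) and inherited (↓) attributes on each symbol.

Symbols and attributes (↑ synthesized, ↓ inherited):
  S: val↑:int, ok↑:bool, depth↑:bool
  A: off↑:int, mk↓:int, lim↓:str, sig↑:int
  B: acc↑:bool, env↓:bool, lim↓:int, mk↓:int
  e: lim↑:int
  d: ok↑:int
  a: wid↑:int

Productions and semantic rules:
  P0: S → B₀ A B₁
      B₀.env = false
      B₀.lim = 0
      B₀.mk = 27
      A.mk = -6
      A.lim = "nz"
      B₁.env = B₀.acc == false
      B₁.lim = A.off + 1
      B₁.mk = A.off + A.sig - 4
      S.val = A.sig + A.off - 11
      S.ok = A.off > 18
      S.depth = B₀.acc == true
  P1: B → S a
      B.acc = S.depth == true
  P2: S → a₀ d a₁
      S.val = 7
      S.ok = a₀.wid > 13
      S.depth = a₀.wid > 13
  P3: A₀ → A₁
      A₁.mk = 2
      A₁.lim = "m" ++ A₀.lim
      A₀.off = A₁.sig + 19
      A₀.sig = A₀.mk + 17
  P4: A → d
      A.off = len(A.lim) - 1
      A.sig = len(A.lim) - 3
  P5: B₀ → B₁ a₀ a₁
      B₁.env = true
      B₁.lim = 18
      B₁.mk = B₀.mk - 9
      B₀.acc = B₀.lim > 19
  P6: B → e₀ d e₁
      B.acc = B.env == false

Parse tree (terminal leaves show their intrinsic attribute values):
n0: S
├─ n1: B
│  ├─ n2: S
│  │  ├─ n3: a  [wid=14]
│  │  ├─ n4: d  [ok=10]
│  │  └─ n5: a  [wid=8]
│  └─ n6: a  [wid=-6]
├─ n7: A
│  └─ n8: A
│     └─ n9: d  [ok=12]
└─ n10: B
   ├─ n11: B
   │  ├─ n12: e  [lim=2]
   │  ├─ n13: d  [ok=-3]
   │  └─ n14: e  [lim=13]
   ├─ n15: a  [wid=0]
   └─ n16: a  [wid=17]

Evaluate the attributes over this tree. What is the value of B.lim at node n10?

1. n1.env = false  [false]
2. n1.lim = 0  [0]
3. n1.mk = 27  [27]
4. n3.wid = 14  [terminal]
5. n4.ok = 10  [terminal]
6. n5.wid = 8  [terminal]
7. n2.val = 7  [7]
8. n2.ok = true  [a₀.wid > 13]
9. n2.depth = true  [a₀.wid > 13]
10. n6.wid = -6  [terminal]
11. n1.acc = true  [S.depth == true]
12. n7.mk = -6  [-6]
13. n7.lim = "nz"  ["nz"]
14. n8.mk = 2  [2]
15. n8.lim = "mnz"  ["m" ++ A₀.lim]
16. n9.ok = 12  [terminal]
17. n8.off = 2  [len(A.lim) - 1]
18. n8.sig = 0  [len(A.lim) - 3]
19. n7.off = 19  [A₁.sig + 19]
20. n7.sig = 11  [A₀.mk + 17]
21. n10.env = false  [B₀.acc == false]
22. n10.lim = 20  [A.off + 1]
23. n10.mk = 26  [A.off + A.sig - 4]
24. n11.env = true  [true]
25. n11.lim = 18  [18]
26. n11.mk = 17  [B₀.mk - 9]
27. n12.lim = 2  [terminal]
28. n13.ok = -3  [terminal]
29. n14.lim = 13  [terminal]
30. n11.acc = false  [B.env == false]
31. n15.wid = 0  [terminal]
32. n16.wid = 17  [terminal]
33. n10.acc = true  [B₀.lim > 19]
34. n0.val = 19  [A.sig + A.off - 11]
35. n0.ok = true  [A.off > 18]
36. n0.depth = true  [B₀.acc == true]

20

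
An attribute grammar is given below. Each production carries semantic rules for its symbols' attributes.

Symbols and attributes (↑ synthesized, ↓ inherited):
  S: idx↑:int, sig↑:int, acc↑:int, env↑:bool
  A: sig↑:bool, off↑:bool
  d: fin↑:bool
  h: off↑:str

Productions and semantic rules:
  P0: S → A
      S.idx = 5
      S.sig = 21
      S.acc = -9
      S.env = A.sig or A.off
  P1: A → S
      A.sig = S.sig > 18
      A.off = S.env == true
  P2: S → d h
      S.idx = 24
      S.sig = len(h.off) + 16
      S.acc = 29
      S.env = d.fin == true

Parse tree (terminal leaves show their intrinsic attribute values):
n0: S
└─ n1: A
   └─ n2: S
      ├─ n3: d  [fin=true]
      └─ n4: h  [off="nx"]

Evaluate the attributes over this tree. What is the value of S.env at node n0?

true

1. n3.fin = true  [terminal]
2. n4.off = "nx"  [terminal]
3. n2.idx = 24  [24]
4. n2.sig = 18  [len(h.off) + 16]
5. n2.acc = 29  [29]
6. n2.env = true  [d.fin == true]
7. n1.sig = false  [S.sig > 18]
8. n1.off = true  [S.env == true]
9. n0.idx = 5  [5]
10. n0.sig = 21  [21]
11. n0.acc = -9  [-9]
12. n0.env = true  [A.sig or A.off]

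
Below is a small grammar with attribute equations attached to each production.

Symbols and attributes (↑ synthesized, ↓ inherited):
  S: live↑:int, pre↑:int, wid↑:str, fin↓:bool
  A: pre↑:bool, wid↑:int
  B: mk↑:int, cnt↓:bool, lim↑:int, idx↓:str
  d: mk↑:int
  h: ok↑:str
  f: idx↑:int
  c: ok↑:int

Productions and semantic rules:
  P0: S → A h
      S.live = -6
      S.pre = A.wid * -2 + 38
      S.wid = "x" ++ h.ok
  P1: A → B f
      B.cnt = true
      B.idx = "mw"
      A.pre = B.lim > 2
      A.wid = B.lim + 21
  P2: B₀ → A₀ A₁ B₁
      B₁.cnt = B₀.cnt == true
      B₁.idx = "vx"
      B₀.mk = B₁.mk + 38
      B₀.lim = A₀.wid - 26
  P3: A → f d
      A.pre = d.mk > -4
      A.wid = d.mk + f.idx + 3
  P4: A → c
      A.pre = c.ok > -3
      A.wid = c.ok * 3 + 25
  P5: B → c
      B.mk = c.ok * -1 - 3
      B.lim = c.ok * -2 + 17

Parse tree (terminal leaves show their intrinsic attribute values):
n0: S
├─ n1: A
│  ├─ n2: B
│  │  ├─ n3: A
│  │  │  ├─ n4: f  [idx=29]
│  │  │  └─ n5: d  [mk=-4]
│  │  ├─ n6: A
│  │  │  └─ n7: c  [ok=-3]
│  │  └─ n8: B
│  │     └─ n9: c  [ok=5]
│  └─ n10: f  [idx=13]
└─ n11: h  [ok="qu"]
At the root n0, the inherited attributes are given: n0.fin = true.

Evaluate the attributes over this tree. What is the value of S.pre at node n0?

-8

1. n0.fin = true  [given at root]
2. n2.cnt = true  [true]
3. n2.idx = "mw"  ["mw"]
4. n4.idx = 29  [terminal]
5. n5.mk = -4  [terminal]
6. n3.pre = false  [d.mk > -4]
7. n3.wid = 28  [d.mk + f.idx + 3]
8. n7.ok = -3  [terminal]
9. n6.pre = false  [c.ok > -3]
10. n6.wid = 16  [c.ok * 3 + 25]
11. n8.cnt = true  [B₀.cnt == true]
12. n8.idx = "vx"  ["vx"]
13. n9.ok = 5  [terminal]
14. n8.mk = -8  [c.ok * -1 - 3]
15. n8.lim = 7  [c.ok * -2 + 17]
16. n2.mk = 30  [B₁.mk + 38]
17. n2.lim = 2  [A₀.wid - 26]
18. n10.idx = 13  [terminal]
19. n1.pre = false  [B.lim > 2]
20. n1.wid = 23  [B.lim + 21]
21. n11.ok = "qu"  [terminal]
22. n0.live = -6  [-6]
23. n0.pre = -8  [A.wid * -2 + 38]
24. n0.wid = "xqu"  ["x" ++ h.ok]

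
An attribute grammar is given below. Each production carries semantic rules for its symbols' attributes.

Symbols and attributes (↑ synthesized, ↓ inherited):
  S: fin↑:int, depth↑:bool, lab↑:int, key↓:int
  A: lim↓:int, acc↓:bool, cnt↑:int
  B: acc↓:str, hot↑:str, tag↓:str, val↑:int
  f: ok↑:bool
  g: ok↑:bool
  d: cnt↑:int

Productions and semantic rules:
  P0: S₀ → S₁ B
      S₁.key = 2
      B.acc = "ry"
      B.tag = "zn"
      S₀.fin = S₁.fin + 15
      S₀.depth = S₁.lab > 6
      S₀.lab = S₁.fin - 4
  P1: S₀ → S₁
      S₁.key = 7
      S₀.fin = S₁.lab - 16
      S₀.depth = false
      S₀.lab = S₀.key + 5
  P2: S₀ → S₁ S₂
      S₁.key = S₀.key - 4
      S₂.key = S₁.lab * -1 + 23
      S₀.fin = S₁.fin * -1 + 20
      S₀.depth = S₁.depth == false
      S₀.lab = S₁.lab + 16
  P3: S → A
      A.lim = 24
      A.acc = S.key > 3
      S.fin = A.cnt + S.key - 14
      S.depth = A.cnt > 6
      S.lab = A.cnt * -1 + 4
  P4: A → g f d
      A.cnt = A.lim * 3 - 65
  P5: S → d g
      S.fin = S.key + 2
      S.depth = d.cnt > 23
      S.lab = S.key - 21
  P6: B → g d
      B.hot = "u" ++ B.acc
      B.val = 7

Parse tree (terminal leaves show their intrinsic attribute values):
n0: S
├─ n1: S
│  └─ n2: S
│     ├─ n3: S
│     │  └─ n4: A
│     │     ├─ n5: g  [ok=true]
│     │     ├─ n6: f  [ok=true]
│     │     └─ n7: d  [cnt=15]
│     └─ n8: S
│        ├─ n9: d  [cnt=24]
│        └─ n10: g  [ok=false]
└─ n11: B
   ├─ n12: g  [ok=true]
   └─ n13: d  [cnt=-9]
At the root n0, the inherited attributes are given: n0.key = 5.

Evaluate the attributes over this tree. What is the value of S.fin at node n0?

1. n0.key = 5  [given at root]
2. n1.key = 2  [2]
3. n2.key = 7  [7]
4. n3.key = 3  [S₀.key - 4]
5. n4.lim = 24  [24]
6. n4.acc = false  [S.key > 3]
7. n5.ok = true  [terminal]
8. n6.ok = true  [terminal]
9. n7.cnt = 15  [terminal]
10. n4.cnt = 7  [A.lim * 3 - 65]
11. n3.fin = -4  [A.cnt + S.key - 14]
12. n3.depth = true  [A.cnt > 6]
13. n3.lab = -3  [A.cnt * -1 + 4]
14. n8.key = 26  [S₁.lab * -1 + 23]
15. n9.cnt = 24  [terminal]
16. n10.ok = false  [terminal]
17. n8.fin = 28  [S.key + 2]
18. n8.depth = true  [d.cnt > 23]
19. n8.lab = 5  [S.key - 21]
20. n2.fin = 24  [S₁.fin * -1 + 20]
21. n2.depth = false  [S₁.depth == false]
22. n2.lab = 13  [S₁.lab + 16]
23. n1.fin = -3  [S₁.lab - 16]
24. n1.depth = false  [false]
25. n1.lab = 7  [S₀.key + 5]
26. n11.acc = "ry"  ["ry"]
27. n11.tag = "zn"  ["zn"]
28. n12.ok = true  [terminal]
29. n13.cnt = -9  [terminal]
30. n11.hot = "ury"  ["u" ++ B.acc]
31. n11.val = 7  [7]
32. n0.fin = 12  [S₁.fin + 15]
33. n0.depth = true  [S₁.lab > 6]
34. n0.lab = -7  [S₁.fin - 4]

12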